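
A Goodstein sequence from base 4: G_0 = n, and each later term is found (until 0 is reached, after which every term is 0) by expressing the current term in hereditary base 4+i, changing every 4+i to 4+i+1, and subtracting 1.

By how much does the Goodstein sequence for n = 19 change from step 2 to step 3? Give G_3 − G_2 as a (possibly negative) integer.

12

(0) 19|_4 = 4^2 + 3 ↦ 5^2 + 3|_5 = 28 ⇒ 27
(1) 27|_5 = 5^2 + 2 ↦ 6^2 + 2|_6 = 38 ⇒ 37
(2) 37|_6 = 6^2 + 1 ↦ 7^2 + 1|_7 = 50 ⇒ 49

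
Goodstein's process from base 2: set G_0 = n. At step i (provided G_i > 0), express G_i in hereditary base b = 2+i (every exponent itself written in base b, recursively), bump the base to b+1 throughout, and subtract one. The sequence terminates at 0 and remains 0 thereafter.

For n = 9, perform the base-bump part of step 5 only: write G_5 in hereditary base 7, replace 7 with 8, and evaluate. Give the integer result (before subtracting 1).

50333400

(0) 9|_2 = 2^(2 + 1) + 1 ↦ 3^(3 + 1) + 1|_3 = 82 ⇒ 81
(1) 81|_3 = 3^(3 + 1) ↦ 4^(4 + 1)|_4 = 1024 ⇒ 1023
(2) 1023|_4 = 3·4^4 + 3·4^3 + 3·4^2 + 3·4 + 3 ↦ 3·5^5 + 3·5^3 + 3·5^2 + 3·5 + 3|_5 = 9843 ⇒ 9842
(3) 9842|_5 = 3·5^5 + 3·5^3 + 3·5^2 + 3·5 + 2 ↦ 3·6^6 + 3·6^3 + 3·6^2 + 3·6 + 2|_6 = 140744 ⇒ 140743
(4) 140743|_6 = 3·6^6 + 3·6^3 + 3·6^2 + 3·6 + 1 ↦ 3·7^7 + 3·7^3 + 3·7^2 + 3·7 + 1|_7 = 2471827 ⇒ 2471826
(5) 2471826|_7 = 3·7^7 + 3·7^3 + 3·7^2 + 3·7 ↦ 3·8^8 + 3·8^3 + 3·8^2 + 3·8|_8 = 50333400 ⇒ 50333399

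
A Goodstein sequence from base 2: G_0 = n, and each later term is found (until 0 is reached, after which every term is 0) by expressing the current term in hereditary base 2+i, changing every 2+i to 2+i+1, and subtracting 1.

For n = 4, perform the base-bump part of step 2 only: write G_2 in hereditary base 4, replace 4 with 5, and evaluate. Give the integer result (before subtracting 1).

61

G_0=4  [base 2] 2^2  →[2↦3]→  3^3 = 27  −1 ⇒ G_1=26
G_1=26  [base 3] 2·3^2 + 2·3 + 2  →[3↦4]→  2·4^2 + 2·4 + 2 = 42  −1 ⇒ G_2=41
G_2=41  [base 4] 2·4^2 + 2·4 + 1  →[4↦5]→  2·5^2 + 2·5 + 1 = 61  −1 ⇒ G_3=60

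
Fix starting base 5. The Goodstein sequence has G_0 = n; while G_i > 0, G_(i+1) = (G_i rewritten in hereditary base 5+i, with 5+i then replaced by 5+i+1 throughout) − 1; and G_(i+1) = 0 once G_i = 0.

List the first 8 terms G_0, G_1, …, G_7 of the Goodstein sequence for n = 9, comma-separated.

base 5: 9 = 5 + 4; at 6: 6 + 4 = 10; next = 9
base 6: 9 = 6 + 3; at 7: 7 + 3 = 10; next = 9
base 7: 9 = 7 + 2; at 8: 8 + 2 = 10; next = 9
base 8: 9 = 8 + 1; at 9: 9 + 1 = 10; next = 9
base 9: 9 = 9; at 10: 10 = 10; next = 9
base 10: 9 = 9; at 11: 9 = 9; next = 8
base 11: 8 = 8; at 12: 8 = 8; next = 7

9, 9, 9, 9, 9, 9, 8, 7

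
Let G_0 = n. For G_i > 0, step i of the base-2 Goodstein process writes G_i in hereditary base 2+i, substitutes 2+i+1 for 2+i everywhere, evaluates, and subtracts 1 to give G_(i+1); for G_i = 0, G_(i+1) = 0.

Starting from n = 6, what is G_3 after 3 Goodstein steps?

(0) 6|_2 = 2^2 + 2 ↦ 3^3 + 3|_3 = 30 ⇒ 29
(1) 29|_3 = 3^3 + 2 ↦ 4^4 + 2|_4 = 258 ⇒ 257
(2) 257|_4 = 4^4 + 1 ↦ 5^5 + 1|_5 = 3126 ⇒ 3125
(3) 3125|_5 = 5^5 ↦ 6^6|_6 = 46656 ⇒ 46655

3125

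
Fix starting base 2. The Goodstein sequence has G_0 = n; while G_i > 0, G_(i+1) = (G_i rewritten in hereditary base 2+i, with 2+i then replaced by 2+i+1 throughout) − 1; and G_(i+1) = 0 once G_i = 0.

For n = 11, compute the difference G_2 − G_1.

943

G_0=11  [base 2] 2^(2 + 1) + 2 + 1  →[2↦3]→  3^(3 + 1) + 3 + 1 = 85  −1 ⇒ G_1=84
G_1=84  [base 3] 3^(3 + 1) + 3  →[3↦4]→  4^(4 + 1) + 4 = 1028  −1 ⇒ G_2=1027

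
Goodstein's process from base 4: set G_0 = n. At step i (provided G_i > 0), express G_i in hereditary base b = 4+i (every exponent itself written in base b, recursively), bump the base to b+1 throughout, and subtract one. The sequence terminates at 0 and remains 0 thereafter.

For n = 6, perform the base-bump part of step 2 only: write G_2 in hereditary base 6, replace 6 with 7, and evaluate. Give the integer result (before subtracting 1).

G_0=6  [base 4] 4 + 2  →[4↦5]→  5 + 2 = 7  −1 ⇒ G_1=6
G_1=6  [base 5] 5 + 1  →[5↦6]→  6 + 1 = 7  −1 ⇒ G_2=6

7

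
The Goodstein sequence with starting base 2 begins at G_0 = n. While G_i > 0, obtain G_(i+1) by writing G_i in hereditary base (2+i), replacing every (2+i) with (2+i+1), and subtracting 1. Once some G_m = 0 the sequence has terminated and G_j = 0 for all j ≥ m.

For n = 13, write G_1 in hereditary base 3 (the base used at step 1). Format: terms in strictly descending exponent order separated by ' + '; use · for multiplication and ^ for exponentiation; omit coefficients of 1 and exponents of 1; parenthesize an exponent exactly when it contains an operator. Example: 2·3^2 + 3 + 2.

3^(3 + 1) + 3^3

G_0 = 13. HB_2(13) = 2^(2 + 1) + 2^2 + 1. Bump = 109. G_1 = 108.
G_1 = 108. HB_3(108) = 3^(3 + 1) + 3^3. Bump = 1280. G_2 = 1279.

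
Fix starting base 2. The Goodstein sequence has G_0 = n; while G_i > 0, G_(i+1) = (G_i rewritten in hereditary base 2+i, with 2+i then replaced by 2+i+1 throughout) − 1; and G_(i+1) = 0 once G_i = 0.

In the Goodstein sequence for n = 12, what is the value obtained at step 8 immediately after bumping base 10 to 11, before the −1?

G_0 = 12. HB_2(12) = 2^(2 + 1) + 2^2. Bump = 108. G_1 = 107.
G_1 = 107. HB_3(107) = 3^(3 + 1) + 2·3^2 + 2·3 + 2. Bump = 1066. G_2 = 1065.
G_2 = 1065. HB_4(1065) = 4^(4 + 1) + 2·4^2 + 2·4 + 1. Bump = 15686. G_3 = 15685.
G_3 = 15685. HB_5(15685) = 5^(5 + 1) + 2·5^2 + 2·5. Bump = 280020. G_4 = 280019.
G_4 = 280019. HB_6(280019) = 6^(6 + 1) + 2·6^2 + 6 + 5. Bump = 5764911. G_5 = 5764910.
G_5 = 5764910. HB_7(5764910) = 7^(7 + 1) + 2·7^2 + 7 + 4. Bump = 134217868. G_6 = 134217867.
G_6 = 134217867. HB_8(134217867) = 8^(8 + 1) + 2·8^2 + 8 + 3. Bump = 3486784575. G_7 = 3486784574.
G_7 = 3486784574. HB_9(3486784574) = 9^(9 + 1) + 2·9^2 + 9 + 2. Bump = 100000000212. G_8 = 100000000211.
G_8 = 100000000211. HB_10(100000000211) = 10^(10 + 1) + 2·10^2 + 10 + 1. Bump = 3138428376975. G_9 = 3138428376974.

3138428376975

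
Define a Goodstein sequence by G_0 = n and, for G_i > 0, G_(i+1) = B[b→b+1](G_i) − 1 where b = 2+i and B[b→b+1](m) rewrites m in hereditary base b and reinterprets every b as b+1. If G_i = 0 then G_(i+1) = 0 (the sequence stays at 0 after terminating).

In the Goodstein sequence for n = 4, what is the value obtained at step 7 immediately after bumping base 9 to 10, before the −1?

212

(0) 4|_2 = 2^2 ↦ 3^3|_3 = 27 ⇒ 26
(1) 26|_3 = 2·3^2 + 2·3 + 2 ↦ 2·4^2 + 2·4 + 2|_4 = 42 ⇒ 41
(2) 41|_4 = 2·4^2 + 2·4 + 1 ↦ 2·5^2 + 2·5 + 1|_5 = 61 ⇒ 60
(3) 60|_5 = 2·5^2 + 2·5 ↦ 2·6^2 + 2·6|_6 = 84 ⇒ 83
(4) 83|_6 = 2·6^2 + 6 + 5 ↦ 2·7^2 + 7 + 5|_7 = 110 ⇒ 109
(5) 109|_7 = 2·7^2 + 7 + 4 ↦ 2·8^2 + 8 + 4|_8 = 140 ⇒ 139
(6) 139|_8 = 2·8^2 + 8 + 3 ↦ 2·9^2 + 9 + 3|_9 = 174 ⇒ 173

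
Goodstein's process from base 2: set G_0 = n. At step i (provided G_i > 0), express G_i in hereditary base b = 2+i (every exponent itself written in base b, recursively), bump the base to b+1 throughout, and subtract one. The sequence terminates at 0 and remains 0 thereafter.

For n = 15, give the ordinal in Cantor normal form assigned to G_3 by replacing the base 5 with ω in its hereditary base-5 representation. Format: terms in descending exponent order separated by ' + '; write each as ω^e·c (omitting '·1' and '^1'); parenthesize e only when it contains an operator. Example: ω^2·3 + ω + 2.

ω^(ω + 1) + ω^ω + 2

i=0: 15 = 2^(2 + 1) + 2^2 + 2 + 1 (b=2); 2→3: 3^(3 + 1) + 3^3 + 3 + 1 = 112; 112−1 = 111
i=1: 111 = 3^(3 + 1) + 3^3 + 3 (b=3); 3→4: 4^(4 + 1) + 4^4 + 4 = 1284; 1284−1 = 1283
i=2: 1283 = 4^(4 + 1) + 4^4 + 3 (b=4); 4→5: 5^(5 + 1) + 5^5 + 3 = 18753; 18753−1 = 18752
i=3: 18752 = 5^(5 + 1) + 5^5 + 2 (b=5); 5→6: 6^(6 + 1) + 6^6 + 2 = 326594; 326594−1 = 326593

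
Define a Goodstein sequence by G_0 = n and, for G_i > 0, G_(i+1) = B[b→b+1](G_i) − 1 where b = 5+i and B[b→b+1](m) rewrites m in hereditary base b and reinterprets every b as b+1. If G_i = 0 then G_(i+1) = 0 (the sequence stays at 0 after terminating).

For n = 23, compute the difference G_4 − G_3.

G_0=23  [base 5] 4·5 + 3  →[5↦6]→  4·6 + 3 = 27  −1 ⇒ G_1=26
G_1=26  [base 6] 4·6 + 2  →[6↦7]→  4·7 + 2 = 30  −1 ⇒ G_2=29
G_2=29  [base 7] 4·7 + 1  →[7↦8]→  4·8 + 1 = 33  −1 ⇒ G_3=32
G_3=32  [base 8] 4·8  →[8↦9]→  4·9 = 36  −1 ⇒ G_4=35

3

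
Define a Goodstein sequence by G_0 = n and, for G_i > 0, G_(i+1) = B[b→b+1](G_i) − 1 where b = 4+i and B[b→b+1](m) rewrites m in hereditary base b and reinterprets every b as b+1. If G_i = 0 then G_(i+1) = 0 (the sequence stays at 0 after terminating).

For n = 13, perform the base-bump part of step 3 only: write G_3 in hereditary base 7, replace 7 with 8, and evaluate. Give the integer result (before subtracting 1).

base 4: 13 = 3·4 + 1; at 5: 3·5 + 1 = 16; next = 15
base 5: 15 = 3·5; at 6: 3·6 = 18; next = 17
base 6: 17 = 2·6 + 5; at 7: 2·7 + 5 = 19; next = 18
base 7: 18 = 2·7 + 4; at 8: 2·8 + 4 = 20; next = 19

20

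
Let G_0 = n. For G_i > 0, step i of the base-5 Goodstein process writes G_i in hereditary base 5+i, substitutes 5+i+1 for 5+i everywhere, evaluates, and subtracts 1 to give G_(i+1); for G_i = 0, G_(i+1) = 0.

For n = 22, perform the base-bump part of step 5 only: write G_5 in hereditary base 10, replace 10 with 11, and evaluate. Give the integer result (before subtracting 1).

[0] 22 ≡ 4·5 + 2 (base 5). Lift 6: 26. −1: 25.
[1] 25 ≡ 4·6 + 1 (base 6). Lift 7: 29. −1: 28.
[2] 28 ≡ 4·7 (base 7). Lift 8: 32. −1: 31.
[3] 31 ≡ 3·8 + 7 (base 8). Lift 9: 34. −1: 33.
[4] 33 ≡ 3·9 + 6 (base 9). Lift 10: 36. −1: 35.
[5] 35 ≡ 3·10 + 5 (base 10). Lift 11: 38. −1: 37.

38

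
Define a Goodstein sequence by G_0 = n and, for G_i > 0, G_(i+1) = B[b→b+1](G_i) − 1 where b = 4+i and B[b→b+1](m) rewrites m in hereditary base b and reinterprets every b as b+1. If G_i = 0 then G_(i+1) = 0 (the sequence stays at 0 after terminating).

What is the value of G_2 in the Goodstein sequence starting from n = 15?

19

step 0: 15 = 3·4 + 3; sub 5 for 4: 3·5 + 3; = 18; G_1 = 18−1 = 17
step 1: 17 = 3·5 + 2; sub 6 for 5: 3·6 + 2; = 20; G_2 = 20−1 = 19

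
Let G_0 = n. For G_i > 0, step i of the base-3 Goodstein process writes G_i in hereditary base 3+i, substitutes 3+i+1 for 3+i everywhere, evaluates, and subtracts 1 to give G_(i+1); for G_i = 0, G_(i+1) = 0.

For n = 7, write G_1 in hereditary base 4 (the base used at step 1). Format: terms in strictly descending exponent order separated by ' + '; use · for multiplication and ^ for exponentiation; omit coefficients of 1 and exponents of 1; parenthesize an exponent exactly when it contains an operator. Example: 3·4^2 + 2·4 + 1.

2·4

7 —HB3→ 2·3 + 1 —bump→ 2·4 + 1 = 9 —(−1)→ 8
8 —HB4→ 2·4 —bump→ 2·5 = 10 —(−1)→ 9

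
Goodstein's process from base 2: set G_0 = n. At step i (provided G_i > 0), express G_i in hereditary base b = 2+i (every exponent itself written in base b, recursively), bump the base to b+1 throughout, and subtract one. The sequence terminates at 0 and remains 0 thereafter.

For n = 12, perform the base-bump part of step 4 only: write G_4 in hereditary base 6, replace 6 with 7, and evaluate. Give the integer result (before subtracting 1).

[0] 12 ≡ 2^(2 + 1) + 2^2 (base 2). Lift 3: 108. −1: 107.
[1] 107 ≡ 3^(3 + 1) + 2·3^2 + 2·3 + 2 (base 3). Lift 4: 1066. −1: 1065.
[2] 1065 ≡ 4^(4 + 1) + 2·4^2 + 2·4 + 1 (base 4). Lift 5: 15686. −1: 15685.
[3] 15685 ≡ 5^(5 + 1) + 2·5^2 + 2·5 (base 5). Lift 6: 280020. −1: 280019.
[4] 280019 ≡ 6^(6 + 1) + 2·6^2 + 6 + 5 (base 6). Lift 7: 5764911. −1: 5764910.

5764911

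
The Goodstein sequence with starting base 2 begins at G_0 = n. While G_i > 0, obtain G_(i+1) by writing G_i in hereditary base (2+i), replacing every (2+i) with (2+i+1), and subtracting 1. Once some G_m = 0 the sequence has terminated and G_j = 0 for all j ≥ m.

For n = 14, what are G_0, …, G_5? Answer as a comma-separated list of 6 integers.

14 —HB2→ 2^(2 + 1) + 2^2 + 2 —bump→ 3^(3 + 1) + 3^3 + 3 = 111 —(−1)→ 110
110 —HB3→ 3^(3 + 1) + 3^3 + 2 —bump→ 4^(4 + 1) + 4^4 + 2 = 1282 —(−1)→ 1281
1281 —HB4→ 4^(4 + 1) + 4^4 + 1 —bump→ 5^(5 + 1) + 5^5 + 1 = 18751 —(−1)→ 18750
18750 —HB5→ 5^(5 + 1) + 5^5 —bump→ 6^(6 + 1) + 6^6 = 326592 —(−1)→ 326591
326591 —HB6→ 6^(6 + 1) + 5·6^5 + 5·6^4 + 5·6^3 + 5·6^2 + 5·6 + 5 —bump→ 7^(7 + 1) + 5·7^5 + 5·7^4 + 5·7^3 + 5·7^2 + 5·7 + 5 = 5862841 —(−1)→ 5862840

14, 110, 1281, 18750, 326591, 5862840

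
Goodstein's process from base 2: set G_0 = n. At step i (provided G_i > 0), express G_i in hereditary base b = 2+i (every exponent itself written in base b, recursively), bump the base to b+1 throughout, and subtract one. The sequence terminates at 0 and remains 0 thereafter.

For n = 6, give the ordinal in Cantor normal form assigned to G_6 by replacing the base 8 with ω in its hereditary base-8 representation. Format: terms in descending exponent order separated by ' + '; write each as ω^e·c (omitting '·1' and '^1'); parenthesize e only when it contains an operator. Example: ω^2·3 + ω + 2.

ω^5·5 + ω^4·5 + ω^3·5 + ω^2·5 + ω·5 + 3

6 —HB2→ 2^2 + 2 —bump→ 3^3 + 3 = 30 —(−1)→ 29
29 —HB3→ 3^3 + 2 —bump→ 4^4 + 2 = 258 —(−1)→ 257
257 —HB4→ 4^4 + 1 —bump→ 5^5 + 1 = 3126 —(−1)→ 3125
3125 —HB5→ 5^5 —bump→ 6^6 = 46656 —(−1)→ 46655
46655 —HB6→ 5·6^5 + 5·6^4 + 5·6^3 + 5·6^2 + 5·6 + 5 —bump→ 5·7^5 + 5·7^4 + 5·7^3 + 5·7^2 + 5·7 + 5 = 98040 —(−1)→ 98039
98039 —HB7→ 5·7^5 + 5·7^4 + 5·7^3 + 5·7^2 + 5·7 + 4 —bump→ 5·8^5 + 5·8^4 + 5·8^3 + 5·8^2 + 5·8 + 4 = 187244 —(−1)→ 187243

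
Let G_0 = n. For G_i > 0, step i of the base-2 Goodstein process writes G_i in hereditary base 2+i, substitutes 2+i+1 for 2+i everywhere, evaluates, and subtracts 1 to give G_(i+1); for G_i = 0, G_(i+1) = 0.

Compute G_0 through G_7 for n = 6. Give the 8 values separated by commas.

(0) 6|_2 = 2^2 + 2 ↦ 3^3 + 3|_3 = 30 ⇒ 29
(1) 29|_3 = 3^3 + 2 ↦ 4^4 + 2|_4 = 258 ⇒ 257
(2) 257|_4 = 4^4 + 1 ↦ 5^5 + 1|_5 = 3126 ⇒ 3125
(3) 3125|_5 = 5^5 ↦ 6^6|_6 = 46656 ⇒ 46655
(4) 46655|_6 = 5·6^5 + 5·6^4 + 5·6^3 + 5·6^2 + 5·6 + 5 ↦ 5·7^5 + 5·7^4 + 5·7^3 + 5·7^2 + 5·7 + 5|_7 = 98040 ⇒ 98039
(5) 98039|_7 = 5·7^5 + 5·7^4 + 5·7^3 + 5·7^2 + 5·7 + 4 ↦ 5·8^5 + 5·8^4 + 5·8^3 + 5·8^2 + 5·8 + 4|_8 = 187244 ⇒ 187243
(6) 187243|_8 = 5·8^5 + 5·8^4 + 5·8^3 + 5·8^2 + 5·8 + 3 ↦ 5·9^5 + 5·9^4 + 5·9^3 + 5·9^2 + 5·9 + 3|_9 = 332148 ⇒ 332147

6, 29, 257, 3125, 46655, 98039, 187243, 332147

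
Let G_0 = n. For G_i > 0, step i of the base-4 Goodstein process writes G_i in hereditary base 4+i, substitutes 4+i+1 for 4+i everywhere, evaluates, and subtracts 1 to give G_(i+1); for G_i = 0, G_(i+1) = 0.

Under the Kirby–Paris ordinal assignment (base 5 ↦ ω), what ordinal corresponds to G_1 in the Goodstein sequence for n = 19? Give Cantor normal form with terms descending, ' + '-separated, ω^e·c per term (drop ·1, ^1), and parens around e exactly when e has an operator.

ω^2 + 2

G_0=19  [base 4] 4^2 + 3  →[4↦5]→  5^2 + 3 = 28  −1 ⇒ G_1=27
G_1=27  [base 5] 5^2 + 2  →[5↦6]→  6^2 + 2 = 38  −1 ⇒ G_2=37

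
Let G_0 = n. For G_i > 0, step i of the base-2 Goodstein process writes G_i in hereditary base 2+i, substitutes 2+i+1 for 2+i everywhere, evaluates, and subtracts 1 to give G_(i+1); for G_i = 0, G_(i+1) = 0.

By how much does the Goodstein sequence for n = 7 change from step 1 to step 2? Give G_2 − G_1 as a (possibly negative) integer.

229

G_0 = 7. HB_2(7) = 2^2 + 2 + 1. Bump = 31. G_1 = 30.
G_1 = 30. HB_3(30) = 3^3 + 3. Bump = 260. G_2 = 259.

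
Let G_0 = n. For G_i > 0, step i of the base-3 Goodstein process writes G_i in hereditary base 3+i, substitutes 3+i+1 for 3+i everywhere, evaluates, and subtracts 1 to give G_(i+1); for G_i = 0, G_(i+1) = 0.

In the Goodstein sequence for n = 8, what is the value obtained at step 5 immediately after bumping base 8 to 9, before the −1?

12

G_0 = 8. HB_3(8) = 2·3 + 2. Bump = 10. G_1 = 9.
G_1 = 9. HB_4(9) = 2·4 + 1. Bump = 11. G_2 = 10.
G_2 = 10. HB_5(10) = 2·5. Bump = 12. G_3 = 11.
G_3 = 11. HB_6(11) = 6 + 5. Bump = 12. G_4 = 11.
G_4 = 11. HB_7(11) = 7 + 4. Bump = 12. G_5 = 11.
G_5 = 11. HB_8(11) = 8 + 3. Bump = 12. G_6 = 11.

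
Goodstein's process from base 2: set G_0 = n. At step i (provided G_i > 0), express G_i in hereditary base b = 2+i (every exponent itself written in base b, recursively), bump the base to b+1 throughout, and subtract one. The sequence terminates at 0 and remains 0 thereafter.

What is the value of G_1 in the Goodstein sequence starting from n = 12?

107

12 —HB2→ 2^(2 + 1) + 2^2 —bump→ 3^(3 + 1) + 3^3 = 108 —(−1)→ 107
107 —HB3→ 3^(3 + 1) + 2·3^2 + 2·3 + 2 —bump→ 4^(4 + 1) + 2·4^2 + 2·4 + 2 = 1066 —(−1)→ 1065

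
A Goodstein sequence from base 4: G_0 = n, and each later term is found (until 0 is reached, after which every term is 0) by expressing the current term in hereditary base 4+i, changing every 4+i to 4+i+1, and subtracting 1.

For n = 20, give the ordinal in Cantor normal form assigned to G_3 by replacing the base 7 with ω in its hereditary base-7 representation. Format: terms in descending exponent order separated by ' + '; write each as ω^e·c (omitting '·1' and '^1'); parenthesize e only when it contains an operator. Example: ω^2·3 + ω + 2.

ω^2 + 2

step 0: 20 = 4^2 + 4; sub 5 for 4: 5^2 + 5; = 30; G_1 = 30−1 = 29
step 1: 29 = 5^2 + 4; sub 6 for 5: 6^2 + 4; = 40; G_2 = 40−1 = 39
step 2: 39 = 6^2 + 3; sub 7 for 6: 7^2 + 3; = 52; G_3 = 52−1 = 51
step 3: 51 = 7^2 + 2; sub 8 for 7: 8^2 + 2; = 66; G_4 = 66−1 = 65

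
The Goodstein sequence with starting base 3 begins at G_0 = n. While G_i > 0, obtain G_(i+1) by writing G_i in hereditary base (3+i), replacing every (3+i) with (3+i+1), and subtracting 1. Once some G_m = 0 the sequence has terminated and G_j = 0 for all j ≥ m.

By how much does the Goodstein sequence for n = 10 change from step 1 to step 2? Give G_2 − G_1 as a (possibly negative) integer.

8

G_0=10  [base 3] 3^2 + 1  →[3↦4]→  4^2 + 1 = 17  −1 ⇒ G_1=16
G_1=16  [base 4] 4^2  →[4↦5]→  5^2 = 25  −1 ⇒ G_2=24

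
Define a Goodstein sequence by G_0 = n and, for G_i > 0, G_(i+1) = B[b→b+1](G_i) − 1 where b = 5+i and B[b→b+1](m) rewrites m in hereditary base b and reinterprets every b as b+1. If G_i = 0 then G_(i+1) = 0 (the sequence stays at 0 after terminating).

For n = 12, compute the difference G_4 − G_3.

G_0 = 12. HB_5(12) = 2·5 + 2. Bump = 14. G_1 = 13.
G_1 = 13. HB_6(13) = 2·6 + 1. Bump = 15. G_2 = 14.
G_2 = 14. HB_7(14) = 2·7. Bump = 16. G_3 = 15.
G_3 = 15. HB_8(15) = 8 + 7. Bump = 16. G_4 = 15.

0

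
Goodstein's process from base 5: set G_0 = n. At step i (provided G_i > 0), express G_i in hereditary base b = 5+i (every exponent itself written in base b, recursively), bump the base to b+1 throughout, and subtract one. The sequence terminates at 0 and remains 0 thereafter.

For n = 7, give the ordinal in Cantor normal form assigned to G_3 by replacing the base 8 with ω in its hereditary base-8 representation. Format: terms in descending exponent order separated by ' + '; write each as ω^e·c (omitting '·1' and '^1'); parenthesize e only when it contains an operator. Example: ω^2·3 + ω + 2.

7

G_0=7  [base 5] 5 + 2  →[5↦6]→  6 + 2 = 8  −1 ⇒ G_1=7
G_1=7  [base 6] 6 + 1  →[6↦7]→  7 + 1 = 8  −1 ⇒ G_2=7
G_2=7  [base 7] 7  →[7↦8]→  8 = 8  −1 ⇒ G_3=7
G_3=7  [base 8] 7  →[8↦9]→  7 = 7  −1 ⇒ G_4=6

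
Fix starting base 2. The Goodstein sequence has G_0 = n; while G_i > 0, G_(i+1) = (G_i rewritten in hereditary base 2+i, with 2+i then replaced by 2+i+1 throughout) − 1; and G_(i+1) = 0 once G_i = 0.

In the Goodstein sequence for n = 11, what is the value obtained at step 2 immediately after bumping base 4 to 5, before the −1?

[0] 11 ≡ 2^(2 + 1) + 2 + 1 (base 2). Lift 3: 85. −1: 84.
[1] 84 ≡ 3^(3 + 1) + 3 (base 3). Lift 4: 1028. −1: 1027.
[2] 1027 ≡ 4^(4 + 1) + 3 (base 4). Lift 5: 15628. −1: 15627.

15628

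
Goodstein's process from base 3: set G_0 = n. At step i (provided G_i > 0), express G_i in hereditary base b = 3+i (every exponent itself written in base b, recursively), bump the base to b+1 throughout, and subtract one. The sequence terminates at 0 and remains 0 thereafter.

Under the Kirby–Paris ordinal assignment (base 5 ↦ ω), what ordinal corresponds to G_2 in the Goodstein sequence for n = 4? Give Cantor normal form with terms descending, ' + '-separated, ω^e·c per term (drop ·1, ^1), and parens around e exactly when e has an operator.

4

(0) 4|_3 = 3 + 1 ↦ 4 + 1|_4 = 5 ⇒ 4
(1) 4|_4 = 4 ↦ 5|_5 = 5 ⇒ 4
(2) 4|_5 = 4 ↦ 4|_6 = 4 ⇒ 3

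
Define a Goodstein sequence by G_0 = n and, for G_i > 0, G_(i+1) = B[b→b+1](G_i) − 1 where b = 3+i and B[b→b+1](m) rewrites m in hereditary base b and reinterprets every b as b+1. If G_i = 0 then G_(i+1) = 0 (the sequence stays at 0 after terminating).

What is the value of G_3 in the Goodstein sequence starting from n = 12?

base 3: 12 = 3^2 + 3; at 4: 4^2 + 4 = 20; next = 19
base 4: 19 = 4^2 + 3; at 5: 5^2 + 3 = 28; next = 27
base 5: 27 = 5^2 + 2; at 6: 6^2 + 2 = 38; next = 37
base 6: 37 = 6^2 + 1; at 7: 7^2 + 1 = 50; next = 49

37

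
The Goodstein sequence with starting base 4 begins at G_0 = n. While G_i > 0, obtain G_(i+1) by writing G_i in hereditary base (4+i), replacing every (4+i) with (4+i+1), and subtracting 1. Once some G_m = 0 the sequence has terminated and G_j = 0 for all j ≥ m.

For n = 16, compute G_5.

36

G_0 = 16. HB_4(16) = 4^2. Bump = 25. G_1 = 24.
G_1 = 24. HB_5(24) = 4·5 + 4. Bump = 28. G_2 = 27.
G_2 = 27. HB_6(27) = 4·6 + 3. Bump = 31. G_3 = 30.
G_3 = 30. HB_7(30) = 4·7 + 2. Bump = 34. G_4 = 33.
G_4 = 33. HB_8(33) = 4·8 + 1. Bump = 37. G_5 = 36.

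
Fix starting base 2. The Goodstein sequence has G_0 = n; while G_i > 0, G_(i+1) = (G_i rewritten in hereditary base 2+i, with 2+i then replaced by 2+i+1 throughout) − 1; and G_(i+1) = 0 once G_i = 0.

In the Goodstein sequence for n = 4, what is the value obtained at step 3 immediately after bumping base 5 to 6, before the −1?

84

base 2: 4 = 2^2; at 3: 3^3 = 27; next = 26
base 3: 26 = 2·3^2 + 2·3 + 2; at 4: 2·4^2 + 2·4 + 2 = 42; next = 41
base 4: 41 = 2·4^2 + 2·4 + 1; at 5: 2·5^2 + 2·5 + 1 = 61; next = 60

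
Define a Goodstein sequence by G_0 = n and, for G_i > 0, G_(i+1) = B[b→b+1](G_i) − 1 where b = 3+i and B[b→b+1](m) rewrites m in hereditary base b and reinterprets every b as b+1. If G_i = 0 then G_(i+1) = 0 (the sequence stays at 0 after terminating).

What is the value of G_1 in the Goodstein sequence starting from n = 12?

i=0: 12 = 3^2 + 3 (b=3); 3→4: 4^2 + 4 = 20; 20−1 = 19
i=1: 19 = 4^2 + 3 (b=4); 4→5: 5^2 + 3 = 28; 28−1 = 27

19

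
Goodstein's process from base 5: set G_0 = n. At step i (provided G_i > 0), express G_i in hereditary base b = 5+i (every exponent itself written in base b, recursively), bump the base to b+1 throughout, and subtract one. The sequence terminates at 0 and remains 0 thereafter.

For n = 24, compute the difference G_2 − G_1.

3

24 —HB5→ 4·5 + 4 —bump→ 4·6 + 4 = 28 —(−1)→ 27
27 —HB6→ 4·6 + 3 —bump→ 4·7 + 3 = 31 —(−1)→ 30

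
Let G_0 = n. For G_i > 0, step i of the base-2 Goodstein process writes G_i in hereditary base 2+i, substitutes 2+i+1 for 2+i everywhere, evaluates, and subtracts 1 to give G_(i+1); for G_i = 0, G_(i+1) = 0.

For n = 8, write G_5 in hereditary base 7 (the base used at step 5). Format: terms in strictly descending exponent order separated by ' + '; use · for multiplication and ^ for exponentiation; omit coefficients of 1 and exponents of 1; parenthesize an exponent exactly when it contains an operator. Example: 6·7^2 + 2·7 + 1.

2·7^7 + 2·7^2 + 7 + 4

base 2: 8 = 2^(2 + 1); at 3: 3^(3 + 1) = 81; next = 80
base 3: 80 = 2·3^3 + 2·3^2 + 2·3 + 2; at 4: 2·4^4 + 2·4^2 + 2·4 + 2 = 554; next = 553
base 4: 553 = 2·4^4 + 2·4^2 + 2·4 + 1; at 5: 2·5^5 + 2·5^2 + 2·5 + 1 = 6311; next = 6310
base 5: 6310 = 2·5^5 + 2·5^2 + 2·5; at 6: 2·6^6 + 2·6^2 + 2·6 = 93396; next = 93395
base 6: 93395 = 2·6^6 + 2·6^2 + 6 + 5; at 7: 2·7^7 + 2·7^2 + 7 + 5 = 1647196; next = 1647195
base 7: 1647195 = 2·7^7 + 2·7^2 + 7 + 4; at 8: 2·8^8 + 2·8^2 + 8 + 4 = 33554572; next = 33554571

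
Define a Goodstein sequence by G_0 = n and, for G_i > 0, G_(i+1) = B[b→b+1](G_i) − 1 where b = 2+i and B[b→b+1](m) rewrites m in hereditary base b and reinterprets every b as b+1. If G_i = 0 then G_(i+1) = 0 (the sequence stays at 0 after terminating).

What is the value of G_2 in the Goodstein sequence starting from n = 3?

3

base 2: 3 = 2 + 1; at 3: 3 + 1 = 4; next = 3
base 3: 3 = 3; at 4: 4 = 4; next = 3
base 4: 3 = 3; at 5: 3 = 3; next = 2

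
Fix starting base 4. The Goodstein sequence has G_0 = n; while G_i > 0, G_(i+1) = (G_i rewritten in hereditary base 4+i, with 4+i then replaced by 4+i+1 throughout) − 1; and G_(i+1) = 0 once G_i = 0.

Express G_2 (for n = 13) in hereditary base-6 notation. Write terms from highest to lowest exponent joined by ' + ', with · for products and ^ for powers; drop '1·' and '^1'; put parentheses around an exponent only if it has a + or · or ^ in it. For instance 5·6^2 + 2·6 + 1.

2·6 + 5

(0) 13|_4 = 3·4 + 1 ↦ 3·5 + 1|_5 = 16 ⇒ 15
(1) 15|_5 = 3·5 ↦ 3·6|_6 = 18 ⇒ 17
(2) 17|_6 = 2·6 + 5 ↦ 2·7 + 5|_7 = 19 ⇒ 18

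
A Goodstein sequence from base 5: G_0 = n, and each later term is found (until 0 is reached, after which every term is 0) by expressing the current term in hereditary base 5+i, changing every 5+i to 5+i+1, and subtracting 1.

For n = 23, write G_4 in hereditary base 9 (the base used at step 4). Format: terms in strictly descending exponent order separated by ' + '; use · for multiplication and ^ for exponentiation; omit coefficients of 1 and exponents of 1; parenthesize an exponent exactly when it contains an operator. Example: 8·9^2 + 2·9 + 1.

base 5: 23 = 4·5 + 3; at 6: 4·6 + 3 = 27; next = 26
base 6: 26 = 4·6 + 2; at 7: 4·7 + 2 = 30; next = 29
base 7: 29 = 4·7 + 1; at 8: 4·8 + 1 = 33; next = 32
base 8: 32 = 4·8; at 9: 4·9 = 36; next = 35
base 9: 35 = 3·9 + 8; at 10: 3·10 + 8 = 38; next = 37

3·9 + 8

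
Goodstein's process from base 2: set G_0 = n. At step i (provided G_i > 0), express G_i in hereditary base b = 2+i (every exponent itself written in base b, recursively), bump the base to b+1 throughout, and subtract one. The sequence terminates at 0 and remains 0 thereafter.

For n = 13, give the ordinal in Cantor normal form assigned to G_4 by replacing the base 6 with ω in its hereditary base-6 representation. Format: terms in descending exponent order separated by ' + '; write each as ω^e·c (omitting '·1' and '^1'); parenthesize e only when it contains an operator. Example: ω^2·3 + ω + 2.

ω^(ω + 1) + ω^3·3 + ω^2·3 + ω·3 + 1

G_0 = 13. HB_2(13) = 2^(2 + 1) + 2^2 + 1. Bump = 109. G_1 = 108.
G_1 = 108. HB_3(108) = 3^(3 + 1) + 3^3. Bump = 1280. G_2 = 1279.
G_2 = 1279. HB_4(1279) = 4^(4 + 1) + 3·4^3 + 3·4^2 + 3·4 + 3. Bump = 16093. G_3 = 16092.
G_3 = 16092. HB_5(16092) = 5^(5 + 1) + 3·5^3 + 3·5^2 + 3·5 + 2. Bump = 280712. G_4 = 280711.
G_4 = 280711. HB_6(280711) = 6^(6 + 1) + 3·6^3 + 3·6^2 + 3·6 + 1. Bump = 5765999. G_5 = 5765998.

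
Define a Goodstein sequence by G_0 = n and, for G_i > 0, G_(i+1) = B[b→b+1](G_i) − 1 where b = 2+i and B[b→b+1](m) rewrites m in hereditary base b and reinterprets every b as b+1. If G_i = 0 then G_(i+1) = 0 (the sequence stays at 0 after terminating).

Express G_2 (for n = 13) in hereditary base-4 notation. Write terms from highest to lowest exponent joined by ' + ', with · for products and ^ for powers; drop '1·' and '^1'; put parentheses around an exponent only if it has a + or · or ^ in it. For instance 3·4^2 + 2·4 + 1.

4^(4 + 1) + 3·4^3 + 3·4^2 + 3·4 + 3

G_0=13  [base 2] 2^(2 + 1) + 2^2 + 1  →[2↦3]→  3^(3 + 1) + 3^3 + 1 = 109  −1 ⇒ G_1=108
G_1=108  [base 3] 3^(3 + 1) + 3^3  →[3↦4]→  4^(4 + 1) + 4^4 = 1280  −1 ⇒ G_2=1279
G_2=1279  [base 4] 4^(4 + 1) + 3·4^3 + 3·4^2 + 3·4 + 3  →[4↦5]→  5^(5 + 1) + 3·5^3 + 3·5^2 + 3·5 + 3 = 16093  −1 ⇒ G_3=16092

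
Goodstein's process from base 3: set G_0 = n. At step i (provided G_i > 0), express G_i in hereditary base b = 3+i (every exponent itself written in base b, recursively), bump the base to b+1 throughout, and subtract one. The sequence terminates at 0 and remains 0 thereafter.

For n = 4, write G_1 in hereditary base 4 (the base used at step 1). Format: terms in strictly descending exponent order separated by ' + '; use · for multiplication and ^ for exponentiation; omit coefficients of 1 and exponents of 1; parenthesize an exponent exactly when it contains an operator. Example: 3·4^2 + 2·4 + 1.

(0) 4|_3 = 3 + 1 ↦ 4 + 1|_4 = 5 ⇒ 4
(1) 4|_4 = 4 ↦ 5|_5 = 5 ⇒ 4

4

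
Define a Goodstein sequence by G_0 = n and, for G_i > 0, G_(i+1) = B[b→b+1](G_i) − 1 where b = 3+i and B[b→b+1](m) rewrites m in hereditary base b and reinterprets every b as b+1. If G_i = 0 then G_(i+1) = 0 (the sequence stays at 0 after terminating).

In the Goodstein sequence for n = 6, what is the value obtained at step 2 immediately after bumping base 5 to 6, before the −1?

8

i=0: 6 = 2·3 (b=3); 3→4: 2·4 = 8; 8−1 = 7
i=1: 7 = 4 + 3 (b=4); 4→5: 5 + 3 = 8; 8−1 = 7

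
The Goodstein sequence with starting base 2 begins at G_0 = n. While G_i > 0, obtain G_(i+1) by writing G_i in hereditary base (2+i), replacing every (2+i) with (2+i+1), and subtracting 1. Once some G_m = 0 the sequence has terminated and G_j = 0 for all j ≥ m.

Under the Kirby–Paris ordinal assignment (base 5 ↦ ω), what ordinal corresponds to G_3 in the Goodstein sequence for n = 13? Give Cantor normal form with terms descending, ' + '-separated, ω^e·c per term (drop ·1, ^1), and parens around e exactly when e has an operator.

ω^(ω + 1) + ω^3·3 + ω^2·3 + ω·3 + 2

13 —HB2→ 2^(2 + 1) + 2^2 + 1 —bump→ 3^(3 + 1) + 3^3 + 1 = 109 —(−1)→ 108
108 —HB3→ 3^(3 + 1) + 3^3 —bump→ 4^(4 + 1) + 4^4 = 1280 —(−1)→ 1279
1279 —HB4→ 4^(4 + 1) + 3·4^3 + 3·4^2 + 3·4 + 3 —bump→ 5^(5 + 1) + 3·5^3 + 3·5^2 + 3·5 + 3 = 16093 —(−1)→ 16092
16092 —HB5→ 5^(5 + 1) + 3·5^3 + 3·5^2 + 3·5 + 2 —bump→ 6^(6 + 1) + 3·6^3 + 3·6^2 + 3·6 + 2 = 280712 —(−1)→ 280711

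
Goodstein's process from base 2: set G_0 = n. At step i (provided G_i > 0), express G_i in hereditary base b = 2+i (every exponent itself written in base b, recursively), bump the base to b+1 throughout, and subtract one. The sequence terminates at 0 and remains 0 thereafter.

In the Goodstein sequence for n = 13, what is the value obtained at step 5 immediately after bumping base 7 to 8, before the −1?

134219480

step 0: 13 = 2^(2 + 1) + 2^2 + 1; sub 3 for 2: 3^(3 + 1) + 3^3 + 1; = 109; G_1 = 109−1 = 108
step 1: 108 = 3^(3 + 1) + 3^3; sub 4 for 3: 4^(4 + 1) + 4^4; = 1280; G_2 = 1280−1 = 1279
step 2: 1279 = 4^(4 + 1) + 3·4^3 + 3·4^2 + 3·4 + 3; sub 5 for 4: 5^(5 + 1) + 3·5^3 + 3·5^2 + 3·5 + 3; = 16093; G_3 = 16093−1 = 16092
step 3: 16092 = 5^(5 + 1) + 3·5^3 + 3·5^2 + 3·5 + 2; sub 6 for 5: 6^(6 + 1) + 3·6^3 + 3·6^2 + 3·6 + 2; = 280712; G_4 = 280712−1 = 280711
step 4: 280711 = 6^(6 + 1) + 3·6^3 + 3·6^2 + 3·6 + 1; sub 7 for 6: 7^(7 + 1) + 3·7^3 + 3·7^2 + 3·7 + 1; = 5765999; G_5 = 5765999−1 = 5765998
step 5: 5765998 = 7^(7 + 1) + 3·7^3 + 3·7^2 + 3·7; sub 8 for 7: 8^(8 + 1) + 3·8^3 + 3·8^2 + 3·8; = 134219480; G_6 = 134219480−1 = 134219479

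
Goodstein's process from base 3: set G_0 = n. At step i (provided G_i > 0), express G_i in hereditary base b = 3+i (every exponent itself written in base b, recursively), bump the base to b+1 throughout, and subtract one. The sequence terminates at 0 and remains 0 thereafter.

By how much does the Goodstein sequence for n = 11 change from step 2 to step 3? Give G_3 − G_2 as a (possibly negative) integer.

G_0 = 11. HB_3(11) = 3^2 + 2. Bump = 18. G_1 = 17.
G_1 = 17. HB_4(17) = 4^2 + 1. Bump = 26. G_2 = 25.
G_2 = 25. HB_5(25) = 5^2. Bump = 36. G_3 = 35.

10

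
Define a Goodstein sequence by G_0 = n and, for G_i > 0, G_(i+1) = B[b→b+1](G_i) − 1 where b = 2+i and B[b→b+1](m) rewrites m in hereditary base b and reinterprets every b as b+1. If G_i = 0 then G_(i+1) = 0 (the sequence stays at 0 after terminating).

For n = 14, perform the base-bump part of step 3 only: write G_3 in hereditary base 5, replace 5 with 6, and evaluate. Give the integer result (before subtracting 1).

G_0=14  [base 2] 2^(2 + 1) + 2^2 + 2  →[2↦3]→  3^(3 + 1) + 3^3 + 3 = 111  −1 ⇒ G_1=110
G_1=110  [base 3] 3^(3 + 1) + 3^3 + 2  →[3↦4]→  4^(4 + 1) + 4^4 + 2 = 1282  −1 ⇒ G_2=1281
G_2=1281  [base 4] 4^(4 + 1) + 4^4 + 1  →[4↦5]→  5^(5 + 1) + 5^5 + 1 = 18751  −1 ⇒ G_3=18750

326592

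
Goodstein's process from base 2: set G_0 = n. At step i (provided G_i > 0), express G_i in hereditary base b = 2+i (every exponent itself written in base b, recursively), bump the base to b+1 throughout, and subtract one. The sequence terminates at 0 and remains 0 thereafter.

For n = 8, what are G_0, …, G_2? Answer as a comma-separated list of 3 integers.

8, 80, 553

step 0: 8 = 2^(2 + 1); sub 3 for 2: 3^(3 + 1); = 81; G_1 = 81−1 = 80
step 1: 80 = 2·3^3 + 2·3^2 + 2·3 + 2; sub 4 for 3: 2·4^4 + 2·4^2 + 2·4 + 2; = 554; G_2 = 554−1 = 553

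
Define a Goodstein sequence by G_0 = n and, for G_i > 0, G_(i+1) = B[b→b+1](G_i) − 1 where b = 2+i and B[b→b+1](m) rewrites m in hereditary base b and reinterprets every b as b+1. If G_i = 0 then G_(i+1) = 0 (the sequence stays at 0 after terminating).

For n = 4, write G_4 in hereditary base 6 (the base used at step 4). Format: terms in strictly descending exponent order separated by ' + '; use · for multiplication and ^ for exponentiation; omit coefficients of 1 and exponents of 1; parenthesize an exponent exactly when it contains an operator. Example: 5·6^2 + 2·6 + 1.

step 0: 4 = 2^2; sub 3 for 2: 3^3; = 27; G_1 = 27−1 = 26
step 1: 26 = 2·3^2 + 2·3 + 2; sub 4 for 3: 2·4^2 + 2·4 + 2; = 42; G_2 = 42−1 = 41
step 2: 41 = 2·4^2 + 2·4 + 1; sub 5 for 4: 2·5^2 + 2·5 + 1; = 61; G_3 = 61−1 = 60
step 3: 60 = 2·5^2 + 2·5; sub 6 for 5: 2·6^2 + 2·6; = 84; G_4 = 84−1 = 83

2·6^2 + 6 + 5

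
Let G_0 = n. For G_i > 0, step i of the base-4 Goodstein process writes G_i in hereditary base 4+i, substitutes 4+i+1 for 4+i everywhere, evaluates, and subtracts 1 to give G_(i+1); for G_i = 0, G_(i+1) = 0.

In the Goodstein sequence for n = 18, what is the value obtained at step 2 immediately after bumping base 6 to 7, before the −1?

49

[0] 18 ≡ 4^2 + 2 (base 4). Lift 5: 27. −1: 26.
[1] 26 ≡ 5^2 + 1 (base 5). Lift 6: 37. −1: 36.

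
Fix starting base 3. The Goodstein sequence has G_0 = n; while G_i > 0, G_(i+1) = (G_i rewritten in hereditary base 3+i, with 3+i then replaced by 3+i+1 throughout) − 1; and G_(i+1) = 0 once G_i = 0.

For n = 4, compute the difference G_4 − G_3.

(0) 4|_3 = 3 + 1 ↦ 4 + 1|_4 = 5 ⇒ 4
(1) 4|_4 = 4 ↦ 5|_5 = 5 ⇒ 4
(2) 4|_5 = 4 ↦ 4|_6 = 4 ⇒ 3
(3) 3|_6 = 3 ↦ 3|_7 = 3 ⇒ 2

-1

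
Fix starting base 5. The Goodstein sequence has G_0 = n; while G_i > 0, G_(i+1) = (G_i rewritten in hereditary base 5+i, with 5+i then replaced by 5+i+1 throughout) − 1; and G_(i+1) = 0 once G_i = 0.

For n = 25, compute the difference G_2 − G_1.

G_0=25  [base 5] 5^2  →[5↦6]→  6^2 = 36  −1 ⇒ G_1=35
G_1=35  [base 6] 5·6 + 5  →[6↦7]→  5·7 + 5 = 40  −1 ⇒ G_2=39

4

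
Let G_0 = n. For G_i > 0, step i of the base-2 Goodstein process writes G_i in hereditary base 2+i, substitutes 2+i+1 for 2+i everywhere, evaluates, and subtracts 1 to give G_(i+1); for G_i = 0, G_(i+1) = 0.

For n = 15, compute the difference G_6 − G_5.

144406599

step 0: 15 = 2^(2 + 1) + 2^2 + 2 + 1; sub 3 for 2: 3^(3 + 1) + 3^3 + 3 + 1; = 112; G_1 = 112−1 = 111
step 1: 111 = 3^(3 + 1) + 3^3 + 3; sub 4 for 3: 4^(4 + 1) + 4^4 + 4; = 1284; G_2 = 1284−1 = 1283
step 2: 1283 = 4^(4 + 1) + 4^4 + 3; sub 5 for 4: 5^(5 + 1) + 5^5 + 3; = 18753; G_3 = 18753−1 = 18752
step 3: 18752 = 5^(5 + 1) + 5^5 + 2; sub 6 for 5: 6^(6 + 1) + 6^6 + 2; = 326594; G_4 = 326594−1 = 326593
step 4: 326593 = 6^(6 + 1) + 6^6 + 1; sub 7 for 6: 7^(7 + 1) + 7^7 + 1; = 6588345; G_5 = 6588345−1 = 6588344
step 5: 6588344 = 7^(7 + 1) + 7^7; sub 8 for 7: 8^(8 + 1) + 8^8; = 150994944; G_6 = 150994944−1 = 150994943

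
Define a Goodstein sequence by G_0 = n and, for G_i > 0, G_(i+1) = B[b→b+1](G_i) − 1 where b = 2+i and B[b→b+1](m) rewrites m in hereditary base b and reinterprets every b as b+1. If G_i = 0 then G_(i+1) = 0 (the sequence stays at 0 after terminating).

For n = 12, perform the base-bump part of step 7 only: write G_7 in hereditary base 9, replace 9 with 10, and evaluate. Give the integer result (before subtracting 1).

base 2: 12 = 2^(2 + 1) + 2^2; at 3: 3^(3 + 1) + 3^3 = 108; next = 107
base 3: 107 = 3^(3 + 1) + 2·3^2 + 2·3 + 2; at 4: 4^(4 + 1) + 2·4^2 + 2·4 + 2 = 1066; next = 1065
base 4: 1065 = 4^(4 + 1) + 2·4^2 + 2·4 + 1; at 5: 5^(5 + 1) + 2·5^2 + 2·5 + 1 = 15686; next = 15685
base 5: 15685 = 5^(5 + 1) + 2·5^2 + 2·5; at 6: 6^(6 + 1) + 2·6^2 + 2·6 = 280020; next = 280019
base 6: 280019 = 6^(6 + 1) + 2·6^2 + 6 + 5; at 7: 7^(7 + 1) + 2·7^2 + 7 + 5 = 5764911; next = 5764910
base 7: 5764910 = 7^(7 + 1) + 2·7^2 + 7 + 4; at 8: 8^(8 + 1) + 2·8^2 + 8 + 4 = 134217868; next = 134217867
base 8: 134217867 = 8^(8 + 1) + 2·8^2 + 8 + 3; at 9: 9^(9 + 1) + 2·9^2 + 9 + 3 = 3486784575; next = 3486784574
base 9: 3486784574 = 9^(9 + 1) + 2·9^2 + 9 + 2; at 10: 10^(10 + 1) + 2·10^2 + 10 + 2 = 100000000212; next = 100000000211

100000000212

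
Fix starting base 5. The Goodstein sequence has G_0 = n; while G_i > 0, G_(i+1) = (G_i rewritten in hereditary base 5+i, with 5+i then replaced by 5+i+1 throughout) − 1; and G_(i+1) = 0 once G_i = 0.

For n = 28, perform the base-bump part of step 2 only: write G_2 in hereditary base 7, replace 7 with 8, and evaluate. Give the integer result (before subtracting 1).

65

[0] 28 ≡ 5^2 + 3 (base 5). Lift 6: 39. −1: 38.
[1] 38 ≡ 6^2 + 2 (base 6). Lift 7: 51. −1: 50.
[2] 50 ≡ 7^2 + 1 (base 7). Lift 8: 65. −1: 64.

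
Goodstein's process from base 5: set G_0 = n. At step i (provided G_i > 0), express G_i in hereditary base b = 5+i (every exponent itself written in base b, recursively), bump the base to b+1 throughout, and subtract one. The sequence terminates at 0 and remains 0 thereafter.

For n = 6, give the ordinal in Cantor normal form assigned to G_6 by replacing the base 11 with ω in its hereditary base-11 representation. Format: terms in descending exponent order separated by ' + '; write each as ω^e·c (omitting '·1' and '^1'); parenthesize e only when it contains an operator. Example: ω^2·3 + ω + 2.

(0) 6|_5 = 5 + 1 ↦ 6 + 1|_6 = 7 ⇒ 6
(1) 6|_6 = 6 ↦ 7|_7 = 7 ⇒ 6
(2) 6|_7 = 6 ↦ 6|_8 = 6 ⇒ 5
(3) 5|_8 = 5 ↦ 5|_9 = 5 ⇒ 4
(4) 4|_9 = 4 ↦ 4|_10 = 4 ⇒ 3
(5) 3|_10 = 3 ↦ 3|_11 = 3 ⇒ 2
(6) 2|_11 = 2 ↦ 2|_12 = 2 ⇒ 1

2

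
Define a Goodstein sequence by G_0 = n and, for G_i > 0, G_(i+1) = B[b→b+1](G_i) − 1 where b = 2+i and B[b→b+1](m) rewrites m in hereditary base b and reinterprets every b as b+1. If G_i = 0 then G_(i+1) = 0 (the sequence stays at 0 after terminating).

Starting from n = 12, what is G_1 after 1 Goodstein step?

107

step 0: 12 = 2^(2 + 1) + 2^2; sub 3 for 2: 3^(3 + 1) + 3^3; = 108; G_1 = 108−1 = 107
step 1: 107 = 3^(3 + 1) + 2·3^2 + 2·3 + 2; sub 4 for 3: 4^(4 + 1) + 2·4^2 + 2·4 + 2; = 1066; G_2 = 1066−1 = 1065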